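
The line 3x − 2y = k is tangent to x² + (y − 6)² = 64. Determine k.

k = −12 ± 8√13

Tangency holds when the distance from the centre (0, 6) to the line equals the radius 8:
|3·0 − 2·6 − k| / √13 = 8
|k − (−12)| = 8√13.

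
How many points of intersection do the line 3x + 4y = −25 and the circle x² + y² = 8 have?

Substituting the line into the circle gives 25x² + 150x + 497 = 0.
Discriminant = (150)² − 4·25·(497) = −27200 < 0.
No real roots: the line does not meet the circle.

0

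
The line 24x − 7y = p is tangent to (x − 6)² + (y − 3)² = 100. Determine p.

p = −127 or p = 373

The line touches the circle iff its distance from (6, 3) is 10:
|24·6 − 7·3 − p| / √625 = 10
|p − (123)| = 10·25, so p = 373 or p = −127.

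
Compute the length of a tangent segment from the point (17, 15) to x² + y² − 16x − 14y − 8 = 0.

With centre O = (8, 7), |OP|² = 145 and r² = 121.
By the tangent–radius right angle, tangent length = √(|PO|² − r²) = √24 = 2√6.

2√6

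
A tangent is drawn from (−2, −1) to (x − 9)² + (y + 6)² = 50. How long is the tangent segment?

With centre O = (9, −6), |OP|² = 146 and r² = 50.
By the tangent–radius right angle, tangent length = √(|PO|² − r²) = √96 = 4√6.

4√6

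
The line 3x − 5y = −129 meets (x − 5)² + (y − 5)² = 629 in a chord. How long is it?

From the line, y = (129 + 3x)/5. Substituting:
34x² + 374x − 4284 = 0  ⟹  x² + 11x − 126 = 0
x = 7 or x = −18, giving (7, 30) and (−18, 15).
|(7, 30) − (−18, 15)| = √((25)² + (15)²) = 5√34.

5√34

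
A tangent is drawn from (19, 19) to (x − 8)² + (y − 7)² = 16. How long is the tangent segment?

The centre is (8, 7) and r = 4. The square of the distance from P to the centre is 121 + 144 = 265.
The tangent meets the radius at right angles, so tangent² = |PO|² − r² = 265 − 16 = 249.

√249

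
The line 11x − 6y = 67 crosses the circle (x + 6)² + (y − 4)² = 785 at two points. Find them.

(−7, −24) and (17, 20)

From the line, y = (−67 + 11x)/6. Substituting:
157x² − 1570x − 18683 = 0  ⟹  x² − 10x − 119 = 0
x = 17 or x = −7, giving (17, 20) and (−7, −24).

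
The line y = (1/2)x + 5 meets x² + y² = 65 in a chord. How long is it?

6√5

Express y = (10 + x)/2 and substitute into the circle:
5x² + 20x − 160 = 0  ⟹  x² + 4x − 32 = 0
x = 4 or x = −8, giving (4, 7) and (−8, 1).
|(4, 7) − (−8, 1)| = √((12)² + (6)²) = 6√5.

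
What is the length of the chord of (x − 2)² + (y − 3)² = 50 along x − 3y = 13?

From the line, y = (−13 + x)/3. Substituting:
10x² − 80x + 70 = 0  ⟹  x² − 8x + 7 = 0
x = 7 or x = 1, giving (7, −2) and (1, −4).
|(7, −2) − (1, −4)| = √((6)² + (2)²) = 2√10.

2√10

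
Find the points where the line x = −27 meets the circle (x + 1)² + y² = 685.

(−27, −3) and (−27, 3)

The line gives x = −27. Substituting into the circle:
y² − 9 = 0
y = 3 or y = −3, giving (−27, 3) and (−27, −3).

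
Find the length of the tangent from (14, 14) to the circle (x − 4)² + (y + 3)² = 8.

The centre is (4, −3) and r = 2√2. The square of the distance from P to the centre is 100 + 289 = 389.
The tangent meets the radius at right angles, so tangent² = |PO|² − r² = 389 − 8 = 381.

√381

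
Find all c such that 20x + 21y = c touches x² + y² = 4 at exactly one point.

Tangency holds when the distance from the centre (0, 0) to the line equals the radius 2:
|20·0 + 21·0 − c| / √841 = 2
|c| = 2·29, so c = 58 or c = −58.

c = −58 or c = 58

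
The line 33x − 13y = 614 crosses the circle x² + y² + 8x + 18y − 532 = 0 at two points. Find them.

(6, −32) and (19, 1)

From the line, y = (−614 + 33x)/13. Substituting:
1258x² − 31450x + 143412 = 0  ⟹  x² − 25x + 114 = 0
x = 19 or x = 6, giving (19, 1) and (6, −32).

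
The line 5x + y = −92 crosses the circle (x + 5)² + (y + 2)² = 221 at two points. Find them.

(−19, 3) and (−16, −12)

Express y = −5x − 92 and substitute into the circle:
26x² + 910x + 7904 = 0  ⟹  x² + 35x + 304 = 0
x = −16 or x = −19, giving (−16, −12) and (−19, 3).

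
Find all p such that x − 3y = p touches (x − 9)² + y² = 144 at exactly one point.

For a tangent, require d(centre, line) = r = 12.
|1·9 − 3·0 − p| / √10 = 12
|p − (9)| = 12√10.

p = 9 ± 12√10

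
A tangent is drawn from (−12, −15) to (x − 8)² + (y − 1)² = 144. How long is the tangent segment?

With centre O = (8, 1), |OP|² = 656 and r² = 144.
The tangent meets the radius at right angles, so tangent² = |PO|² − r² = 656 − 144 = 512.

16√2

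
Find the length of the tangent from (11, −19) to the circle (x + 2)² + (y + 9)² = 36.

With centre O = (−2, −9), |OP|² = 269 and r² = 36.
The tangent meets the radius at right angles, so tangent² = |PO|² − r² = 269 − 36 = 233.

√233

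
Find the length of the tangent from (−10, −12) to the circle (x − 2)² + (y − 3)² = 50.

The centre is (2, 3) and r = 5√2. The square of the distance from P to the centre is 144 + 225 = 369.
The tangent meets the radius at right angles, so tangent² = |PO|² − r² = 369 − 50 = 319.

√319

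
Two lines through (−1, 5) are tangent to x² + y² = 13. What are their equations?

3x − 2y = −13 and 2x + 3y = 13

Let a tangent through (−1, 5) have slope m. Its distance from (0, 0) must equal √13:
[m·(1) − (−5)]² = 13(m² + 1)
6m² − 5m − 6 = 0, so m = 3/2 or m = −2/3.
With m = 3/2: 3x − 2y = −13. With m = −2/3: 2x + 3y = 13.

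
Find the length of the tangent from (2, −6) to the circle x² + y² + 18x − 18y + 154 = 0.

13√2

The centre is (−9, 9) and r = 2√2. The square of the distance from P to the centre is 121 + 225 = 346.
The tangent meets the radius at right angles, so tangent² = |PO|² − r² = 346 − 8 = 338.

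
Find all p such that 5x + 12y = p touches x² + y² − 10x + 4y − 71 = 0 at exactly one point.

p = −129 or p = 131

The line touches the circle iff its distance from (5, −2) is 10:
|5·5 + 12·(−2) − p| / √169 = 10
|p − (1)| = 10·13, so p = 131 or p = −129.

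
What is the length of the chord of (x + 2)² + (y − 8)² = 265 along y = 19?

The distance from (−2, 8) to the line is 11, and r² = 265.
Half the chord is √(r² − d²) = √(144), so the full chord is 24.

24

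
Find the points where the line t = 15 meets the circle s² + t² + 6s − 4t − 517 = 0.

(−22, 15) and (16, 15)

From the line, t = 15. Substituting:
s² + 6s − 352 = 0
s = 16 or s = −22, giving (16, 15) and (−22, 15).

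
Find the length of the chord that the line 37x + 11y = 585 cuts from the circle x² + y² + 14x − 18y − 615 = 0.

Centre (−7, 9), r² = 745. Perpendicular distance d from centre to line = |−745| / √1490 = 745/√1490.
Half the chord is √(r² − d²) = √(745/2), so the full chord is √1490.

√1490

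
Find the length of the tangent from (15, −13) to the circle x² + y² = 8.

√386

With centre O = (0, 0), |OP|² = 394 and r² = 8.
Power of the point: PT² = |PO|² − r² = 386, so PT = √386.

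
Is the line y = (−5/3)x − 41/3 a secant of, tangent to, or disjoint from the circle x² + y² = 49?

disjoint

d² = (5·0 + 3·0 − (−41))²/34 = 1681/34; r² = 49.
Since d² > r², the line lies outside the circle.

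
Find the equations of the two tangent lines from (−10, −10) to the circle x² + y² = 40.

Let a tangent through (−10, −10) have slope m. Its distance from (0, 0) must equal 2√10:
(10m − (10))² = 40(m² + 1)
3m² − 10m + 3 = 0, so m = 1/3 or m = 3.
With m = 1/3: x − 3y = 20. With m = 3: 3x − y = −20.

x − 3y = 20 and 3x − y = −20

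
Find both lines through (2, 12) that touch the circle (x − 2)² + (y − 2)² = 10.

Let a tangent through (2, 12) have slope m. Its distance from (2, 2) must equal √10:
[m·(0) − (−10)]² = 10(m² + 1)
m² − 9 = 0, so m = −3 or m = 3.
With m = −3: 3x + y = 18. With m = 3: 3x − y = −6.

3x + y = 18 and 3x − y = −6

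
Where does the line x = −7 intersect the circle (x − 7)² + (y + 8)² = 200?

(−7, −10) and (−7, −6)

The line gives x = −7. Substituting into the circle:
y² + 16y + 60 = 0
y = −6 or y = −10, giving (−7, −6) and (−7, −10).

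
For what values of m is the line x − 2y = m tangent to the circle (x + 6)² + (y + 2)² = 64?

For a tangent, require d(centre, line) = r = 8.
|1·(−6) − 2·(−2) − m| / √5 = 8
|m − (−2)| = 8√5.

m = −2 ± 8√5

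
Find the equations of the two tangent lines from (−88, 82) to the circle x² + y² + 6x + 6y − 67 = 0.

Write the tangent as mx − y + (82 − m·(−88)) = 0 and set its distance from the centre to √85:
(85m − (−85))² = 85(m² + 1)
42m² + 85m + 42 = 0, so m = −7/6 or m = −6/7.
With m = −7/6: 7x + 6y = −124. With m = −6/7: 6x + 7y = 46.

7x + 6y = −124 and 6x + 7y = 46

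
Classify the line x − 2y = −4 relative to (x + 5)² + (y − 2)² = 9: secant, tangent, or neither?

Substituting the line into the circle gives 5x² + 40x + 64 = 0.
Discriminant = (40)² − 4·5·(64) = 320 > 0.
Two real roots: the line is a secant.

secant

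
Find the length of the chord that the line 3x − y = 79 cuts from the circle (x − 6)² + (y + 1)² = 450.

6√10

Substitute y = 3x − 79:
10x² − 480x + 5670 = 0  ⟹  x² − 48x + 567 = 0
x = 27 or x = 21, giving (27, 2) and (21, −16).
|(27, 2) − (21, −16)| = √((6)² + (18)²) = 6√10.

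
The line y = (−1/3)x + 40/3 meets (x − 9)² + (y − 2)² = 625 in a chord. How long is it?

15√10

Substitute y = (40 − x)/3:
10x² − 230x − 3740 = 0  ⟹  x² − 23x − 374 = 0
x = 34 or x = −11, giving (34, 2) and (−11, 17).
Chord length = distance between (34, 2) and (−11, 17) = √2250 = 15√10.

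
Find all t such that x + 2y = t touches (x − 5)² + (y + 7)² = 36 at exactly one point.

For a tangent, require d(centre, line) = r = 6.
|1·5 + 2·(−7) − t| / √5 = 6
|t − (−9)| = 6√5.

t = −9 ± 6√5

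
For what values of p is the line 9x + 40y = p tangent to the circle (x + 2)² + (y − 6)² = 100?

Tangency holds when the distance from the centre (−2, 6) to the line equals the radius 10:
|9·(−2) + 40·6 − p| / √1681 = 10
|p − (222)| = 10·41, so p = 632 or p = −188.

p = −188 or p = 632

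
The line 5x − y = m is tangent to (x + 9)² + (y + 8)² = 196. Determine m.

m = −37 ± 14√26

The line touches the circle iff its distance from (−9, −8) is 14:
|5·(−9) − 1·(−8) − m| / √26 = 14
|m − (−37)| = 14√26.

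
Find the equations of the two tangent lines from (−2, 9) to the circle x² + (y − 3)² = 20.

x + 2y = 16 and 2x − y = −13

Write the tangent as mx − y + (9 − m·(−2)) = 0 and set its distance from the centre to 2√5:
(2m − (−6))² = 20(m² + 1)
2m² − 3m − 2 = 0, so m = −1/2 or m = 2.
Through (−2, 9) these give x + 2y = 16 and 2x − y = −13.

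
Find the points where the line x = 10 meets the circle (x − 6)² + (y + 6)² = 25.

(10, −9) and (10, −3)

The line gives x = 10. Substituting into the circle:
y² + 12y + 27 = 0
y = −3 or y = −9, giving (10, −3) and (10, −9).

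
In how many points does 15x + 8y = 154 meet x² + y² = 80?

d² = (15·0 + 8·0 − (154))²/289 = 23716/289; r² = 80.
Since d² > r², the line lies outside the circle.

0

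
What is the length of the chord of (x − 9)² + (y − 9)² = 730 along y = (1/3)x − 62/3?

From the line, y = (−62 + x)/3. Substituting:
10x² − 340x + 2080 = 0  ⟹  x² − 34x + 208 = 0
x = 26 or x = 8, giving (26, −12) and (8, −18).
Chord length = distance between (26, −12) and (8, −18) = √360 = 6√10.

6√10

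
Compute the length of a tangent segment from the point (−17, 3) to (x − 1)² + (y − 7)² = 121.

√219

Centre (1, 7), r² = 121. |PO|² = (−18)² + (−4)² = 340.
Power of the point: PT² = |PO|² − r² = 219, so PT = √219.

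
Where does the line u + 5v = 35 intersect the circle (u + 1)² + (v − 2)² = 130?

(−10, 9) and (10, 5)

Substitute v = (35 − u)/5:
26u² − 2600 = 0  ⟹  u² − 100 = 0
u = 10 or u = −10, giving (10, 5) and (−10, 9).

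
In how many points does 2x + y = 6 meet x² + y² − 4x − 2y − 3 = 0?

Centre (2, 1), r² = 8. Distance² from centre to line = (−1)²/5 = 1/5.
Since d² < r², the line cuts the circle twice.

2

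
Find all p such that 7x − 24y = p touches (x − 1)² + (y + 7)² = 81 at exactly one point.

Tangency holds when the distance from the centre (1, −7) to the line equals the radius 9:
|7·1 − 24·(−7) − p| / √625 = 9
|p − (175)| = 9·25, so p = 400 or p = −50.

p = −50 or p = 400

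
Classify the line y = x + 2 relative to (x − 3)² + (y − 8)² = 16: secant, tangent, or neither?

secant

Substituting the line into the circle gives 2x² − 18x + 29 = 0.
Δ = 324 − 232 = 92.
Two real roots: the line is a secant.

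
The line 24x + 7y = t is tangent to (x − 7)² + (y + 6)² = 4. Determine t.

t = 76 or t = 176

For a tangent, require d(centre, line) = r = 2.
|24·7 + 7·(−6) − t| / √625 = 2
|t − (126)| = 2·25, so t = 176 or t = 76.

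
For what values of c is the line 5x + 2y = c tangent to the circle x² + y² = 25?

The line touches the circle iff its distance from (0, 0) is 5:
|5·0 + 2·0 − c| / √29 = 5
|c| = 5√29.

c = ±5√29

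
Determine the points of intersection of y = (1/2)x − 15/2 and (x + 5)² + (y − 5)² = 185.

(−1, −8) and (3, −6)

Substitute y = (−15 + x)/2:
5x² − 10x − 15 = 0  ⟹  x² − 2x − 3 = 0
x = 3 or x = −1, giving (3, −6) and (−1, −8).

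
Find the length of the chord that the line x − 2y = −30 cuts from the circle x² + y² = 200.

4√5

Express y = (30 + x)/2 and substitute into the circle:
5x² + 60x + 100 = 0  ⟹  x² + 12x + 20 = 0
x = −2 or x = −10, giving (−2, 14) and (−10, 10).
Chord length = distance between (−2, 14) and (−10, 10) = √80 = 4√5.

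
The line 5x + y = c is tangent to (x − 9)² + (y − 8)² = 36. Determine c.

Tangency holds when the distance from the centre (9, 8) to the line equals the radius 6:
|5·9 + 1·8 − c| / √26 = 6
|c − (53)| = 6√26.

c = 53 ± 6√26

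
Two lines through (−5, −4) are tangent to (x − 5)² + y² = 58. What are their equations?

A line y − (−4) = m(x − (−5)) is tangent when its distance from (5, 0) is √58:
[m·(10) − (4)]² = 58(m² + 1)
21m² − 40m − 21 = 0, so m = 7/3 or m = −3/7.
With m = 7/3: 7x − 3y = −23. With m = −3/7: 3x + 7y = −43.

7x − 3y = −23 and 3x + 7y = −43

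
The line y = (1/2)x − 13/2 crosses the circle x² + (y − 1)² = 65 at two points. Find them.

Express y = (−13 + x)/2 and substitute into the circle:
5x² − 30x − 35 = 0  ⟹  x² − 6x − 7 = 0
x = 7 or x = −1, giving (7, −3) and (−1, −7).

(−1, −7) and (7, −3)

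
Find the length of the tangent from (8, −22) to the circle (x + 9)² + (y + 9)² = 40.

The centre is (−9, −9) and r = 2√10. The square of the distance from P to the centre is 289 + 169 = 458.
By the tangent–radius right angle, tangent length = √(|PO|² − r²) = √418.

√418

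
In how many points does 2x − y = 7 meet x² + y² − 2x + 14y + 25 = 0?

Centre (1, −7), r² = 25. Distance² from centre to line = (2)²/5 = 4/5.
Since d² < r², the line cuts the circle twice.

2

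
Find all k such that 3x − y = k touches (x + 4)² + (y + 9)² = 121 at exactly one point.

k = −3 ± 11√10

Tangency holds when the distance from the centre (−4, −9) to the line equals the radius 11:
|3·(−4) − 1·(−9) − k| / √10 = 11
|k − (−3)| = 11√10.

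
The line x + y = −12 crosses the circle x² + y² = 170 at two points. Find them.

(−13, 1) and (1, −13)

Express y = −x − 12 and substitute into the circle:
2x² + 24x − 26 = 0  ⟹  x² + 12x − 13 = 0
x = 1 or x = −13, giving (1, −13) and (−13, 1).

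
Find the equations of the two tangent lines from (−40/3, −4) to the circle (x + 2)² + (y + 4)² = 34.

3x + 5y = −60 and 3x − 5y = −20

A line y − (−4) = m(x − (−40/3)) is tangent when its distance from (−2, −4) is √34:
(34/3m − (0))² = 34(m² + 1)
25m² − 9 = 0, so m = −3/5 or m = 3/5.
With m = −3/5: 3x + 5y = −60. With m = 3/5: 3x − 5y = −20.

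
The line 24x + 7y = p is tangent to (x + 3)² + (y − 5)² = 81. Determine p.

p = −262 or p = 188

The line touches the circle iff its distance from (−3, 5) is 9:
|24·(−3) + 7·5 − p| / √625 = 9
|p − (−37)| = 9·25, so p = 188 or p = −262.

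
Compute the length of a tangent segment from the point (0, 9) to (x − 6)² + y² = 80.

√37

With centre O = (6, 0), |OP|² = 117 and r² = 80.
Power of the point: PT² = |PO|² − r² = 37, so PT = √37.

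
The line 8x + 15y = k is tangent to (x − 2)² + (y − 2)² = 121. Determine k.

k = −141 or k = 233

Tangency holds when the distance from the centre (2, 2) to the line equals the radius 11:
|8·2 + 15·2 − k| / √289 = 11
|k − (46)| = 11·17, so k = 233 or k = −141.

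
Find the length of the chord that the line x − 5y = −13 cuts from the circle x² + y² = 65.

3√26

Centre (0, 0), r² = 65. Perpendicular distance d from centre to line = |13| / √26 = 13/√26.
Chord = 2√(r² − d²) = 2·√(117/2) = 3√26.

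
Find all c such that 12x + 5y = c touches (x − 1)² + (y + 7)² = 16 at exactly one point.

For a tangent, require d(centre, line) = r = 4.
|12·1 + 5·(−7) − c| / √169 = 4
|c − (−23)| = 4·13, so c = 29 or c = −75.

c = −75 or c = 29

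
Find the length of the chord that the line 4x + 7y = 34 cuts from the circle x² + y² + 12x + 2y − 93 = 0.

The distance from (−6, −1) to the line is 65/√65, and r² = 130.
Half the chord is √(r² − d²) = √(65), so the full chord is 2√65.

2√65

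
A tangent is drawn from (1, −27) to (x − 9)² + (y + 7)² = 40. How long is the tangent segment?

2√106

With centre O = (9, −7), |OP|² = 464 and r² = 40.
The tangent meets the radius at right angles, so tangent² = |PO|² − r² = 464 − 40 = 424.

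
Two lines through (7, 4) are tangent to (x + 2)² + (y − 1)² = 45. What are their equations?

Write the tangent as mx − y + (4 − m·(7)) = 0 and set its distance from the centre to 3√5:
(−9m − (−3))² = 45(m² + 1)
2m² − 3m − 2 = 0, so m = 2 or m = −1/2.
Through (7, 4) these give 2x − y = 10 and x + 2y = 15.

2x − y = 10 and x + 2y = 15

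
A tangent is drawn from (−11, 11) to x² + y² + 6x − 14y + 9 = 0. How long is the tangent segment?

The centre is (−3, 7) and r = 7. The square of the distance from P to the centre is 64 + 16 = 80.
By the tangent–radius right angle, tangent length = √(|PO|² − r²) = √31.

√31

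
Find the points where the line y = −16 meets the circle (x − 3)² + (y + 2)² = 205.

Substitute y = −16:
x² − 6x = 0
x = 6 or x = 0, giving (6, −16) and (0, −16).

(0, −16) and (6, −16)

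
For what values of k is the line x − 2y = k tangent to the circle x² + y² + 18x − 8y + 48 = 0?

k = −17 ± 7√5

For a tangent, require d(centre, line) = r = 7.
|1·(−9) − 2·4 − k| / √5 = 7
|k − (−17)| = 7√5.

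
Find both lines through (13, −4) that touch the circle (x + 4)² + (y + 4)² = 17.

x + 4y = −3 and x − 4y = 29

A line y − (−4) = m(x − (13)) is tangent when its distance from (−4, −4) is √17:
[m·(−17) − (0)]² = 17(m² + 1)
16m² − 1 = 0, so m = −1/4 or m = 1/4.
With m = −1/4: x + 4y = −3. With m = 1/4: x − 4y = 29.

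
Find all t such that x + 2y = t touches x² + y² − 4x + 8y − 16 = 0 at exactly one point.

t = −6 ± 6√5

The line touches the circle iff its distance from (2, −4) is 6:
|1·2 + 2·(−4) − t| / √5 = 6
|t − (−6)| = 6√5.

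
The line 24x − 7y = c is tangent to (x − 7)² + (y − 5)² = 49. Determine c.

The line touches the circle iff its distance from (7, 5) is 7:
|24·7 − 7·5 − c| / √625 = 7
|c − (133)| = 7·25, so c = 308 or c = −42.

c = −42 or c = 308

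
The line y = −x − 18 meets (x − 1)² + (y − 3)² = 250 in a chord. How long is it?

4√2

The distance from (1, 3) to the line is 22/√2, and r² = 250.
Half the chord is √(r² − d²) = √(8), so the full chord is 4√2.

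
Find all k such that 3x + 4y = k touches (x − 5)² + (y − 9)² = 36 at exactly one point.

k = 21 or k = 81

For a tangent, require d(centre, line) = r = 6.
|3·5 + 4·9 − k| / √25 = 6
|k − (51)| = 6·5, so k = 81 or k = 21.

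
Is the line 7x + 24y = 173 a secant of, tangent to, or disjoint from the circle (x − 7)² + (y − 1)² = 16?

tangent

Centre (7, 1), r² = 16. Distance² from centre to line = (−100)²/625 = 16.
Since d² = r², the line is tangent.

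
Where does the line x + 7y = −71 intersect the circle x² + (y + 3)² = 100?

(−8, −9) and (6, −11)

Substitute y = (−71 − x)/7:
50x² + 100x − 2400 = 0  ⟹  x² + 2x − 48 = 0
x = 6 or x = −8, giving (6, −11) and (−8, −9).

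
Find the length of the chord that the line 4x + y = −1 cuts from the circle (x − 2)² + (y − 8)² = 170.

6√17

The distance from (2, 8) to the line is 17/√17, and r² = 170.
Chord = 2√(r² − d²) = 2·√(153) = 6√17.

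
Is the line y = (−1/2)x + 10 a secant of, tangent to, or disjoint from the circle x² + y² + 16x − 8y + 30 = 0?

disjoint

Centre (−8, 4), r² = 50. Distance² from centre to line = (−20)²/5 = 80.
Since d² > r², the line lies outside the circle.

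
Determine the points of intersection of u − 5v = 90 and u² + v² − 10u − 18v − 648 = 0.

Substitute v = (−90 + u)/5:
26u² − 520u = 0  ⟹  u² − 20u = 0
u = 20 or u = 0, giving (20, −14) and (0, −18).

(0, −18) and (20, −14)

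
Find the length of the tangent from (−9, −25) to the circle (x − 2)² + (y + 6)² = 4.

The centre is (2, −6) and r = 2. The square of the distance from P to the centre is 121 + 361 = 482.
The tangent meets the radius at right angles, so tangent² = |PO|² − r² = 482 − 4 = 478.

√478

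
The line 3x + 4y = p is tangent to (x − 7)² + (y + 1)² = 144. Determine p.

p = −43 or p = 77

The line touches the circle iff its distance from (7, −1) is 12:
|3·7 + 4·(−1) − p| / √25 = 12
|p − (17)| = 12·5, so p = 77 or p = −43.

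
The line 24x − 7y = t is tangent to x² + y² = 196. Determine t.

t = −350 or t = 350

The line touches the circle iff its distance from (0, 0) is 14:
|24·0 − 7·0 − t| / √625 = 14
|t| = 14·25, so t = 350 or t = −350.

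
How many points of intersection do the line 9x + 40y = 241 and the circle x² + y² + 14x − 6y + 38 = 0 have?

Substituting the line into the circle gives 1681x² + 20222x + 61041 = 0.
Δ = 408929284 − 410439684 = −1510400.
No real roots: the line does not meet the circle.

0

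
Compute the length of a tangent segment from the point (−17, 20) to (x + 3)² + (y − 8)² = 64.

2√69

Centre (−3, 8), r² = 64. |PO|² = (−14)² + (12)² = 340.
By the tangent–radius right angle, tangent length = √(|PO|² − r²) = √276 = 2√69.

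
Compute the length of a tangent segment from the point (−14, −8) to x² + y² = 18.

11√2

Centre (0, 0), r² = 18. |PO|² = (−14)² + (−8)² = 260.
The tangent meets the radius at right angles, so tangent² = |PO|² − r² = 260 − 18 = 242.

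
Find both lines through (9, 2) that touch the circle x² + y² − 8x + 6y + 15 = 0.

x − 3y = 3 and 3x − y = 25

Write the tangent as mx − y + (2 − m·(9)) = 0 and set its distance from the centre to √10:
(−5m − (−5))² = 10(m² + 1)
3m² − 10m + 3 = 0, so m = 1/3 or m = 3.
With m = 1/3: x − 3y = 3. With m = 3: 3x − y = 25.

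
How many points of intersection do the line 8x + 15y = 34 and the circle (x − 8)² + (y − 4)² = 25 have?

Substituting the line into the circle gives 289x² − 3184x + 9451 = 0.
Discriminant = (−3184)² − 4·289·(9451) = −787500 < 0.
No real roots: the line does not meet the circle.

0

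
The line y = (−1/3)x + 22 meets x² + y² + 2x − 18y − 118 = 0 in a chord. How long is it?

4√10

The distance from (−1, 9) to the line is 40/√10, and r² = 200.
Half the chord is √(r² − d²) = √(40), so the full chord is 4√10.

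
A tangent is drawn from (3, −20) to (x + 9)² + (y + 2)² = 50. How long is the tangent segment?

Centre (−9, −2), r² = 50. |PO|² = (12)² + (−18)² = 468.
Power of the point: PT² = |PO|² − r² = 418, so PT = √418.

√418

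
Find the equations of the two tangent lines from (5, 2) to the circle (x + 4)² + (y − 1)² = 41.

Write the tangent as mx − y + (2 − m·(5)) = 0 and set its distance from the centre to √41:
[m·(−9) − (−1)]² = 41(m² + 1)
20m² − 9m − 20 = 0, so m = −4/5 or m = 5/4.
Through (5, 2) these give 4x + 5y = 30 and 5x − 4y = 17.

4x + 5y = 30 and 5x − 4y = 17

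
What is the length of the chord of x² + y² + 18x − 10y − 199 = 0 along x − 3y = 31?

The distance from (−9, 5) to the line is 55/√10, and r² = 305.
Half the chord is √(r² − d²) = √(5/2), so the full chord is √10.

√10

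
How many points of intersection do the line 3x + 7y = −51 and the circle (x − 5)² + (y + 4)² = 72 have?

Substituting the line into the circle gives 58x² − 352x − 1774 = 0.
Δ = 123904 − (−411568) = 535472.
Two real roots: the line is a secant.

2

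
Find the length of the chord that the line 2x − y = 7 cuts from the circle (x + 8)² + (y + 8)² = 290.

14√5

Centre (−8, −8), r² = 290. Perpendicular distance d from centre to line = |−15| / √5 = 15/√5.
Half the chord is √(r² − d²) = √(245), so the full chord is 14√5.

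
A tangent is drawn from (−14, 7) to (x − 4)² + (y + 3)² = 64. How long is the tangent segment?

6√10

Centre (4, −3), r² = 64. |PO|² = (−18)² + (10)² = 424.
By the tangent–radius right angle, tangent length = √(|PO|² − r²) = √360 = 6√10.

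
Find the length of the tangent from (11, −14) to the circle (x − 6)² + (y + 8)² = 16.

3√5

Centre (6, −8), r² = 16. |PO|² = (5)² + (−6)² = 61.
Power of the point: PT² = |PO|² − r² = 45, so PT = 3√5.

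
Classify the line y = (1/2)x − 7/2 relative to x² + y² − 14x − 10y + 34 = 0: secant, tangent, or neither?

secant

Substituting the line into the circle gives 5x² − 90x + 325 = 0.
Δ = 8100 − 6500 = 1600.
Two real roots: the line is a secant.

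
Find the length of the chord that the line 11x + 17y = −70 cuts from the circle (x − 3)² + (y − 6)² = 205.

The distance from (3, 6) to the line is 205/√410, and r² = 205.
Chord = 2√(r² − d²) = 2·√(205/2) = √410.

√410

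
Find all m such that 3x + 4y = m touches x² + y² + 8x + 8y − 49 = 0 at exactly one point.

Tangency holds when the distance from the centre (−4, −4) to the line equals the radius 9:
|3·(−4) + 4·(−4) − m| / √25 = 9
|m − (−28)| = 9·5, so m = 17 or m = −73.

m = −73 or m = 17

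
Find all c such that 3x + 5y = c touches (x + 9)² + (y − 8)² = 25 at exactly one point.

c = 13 ± 5√34

Tangency holds when the distance from the centre (−9, 8) to the line equals the radius 5:
|3·(−9) + 5·8 − c| / √34 = 5
|c − (13)| = 5√34.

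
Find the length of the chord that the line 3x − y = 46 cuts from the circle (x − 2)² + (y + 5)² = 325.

From the line, y = 3x − 46. Substituting:
10x² − 250x + 1360 = 0  ⟹  x² − 25x + 136 = 0
x = 17 or x = 8, giving (17, 5) and (8, −22).
|(17, 5) − (8, −22)| = √((9)² + (27)²) = 9√10.

9√10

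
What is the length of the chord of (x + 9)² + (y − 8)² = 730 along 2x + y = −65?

Centre (−9, 8), r² = 730. Perpendicular distance d from centre to line = |55| / √5 = 55/√5.
Chord = 2√(r² − d²) = 2·√(125) = 10√5.

10√5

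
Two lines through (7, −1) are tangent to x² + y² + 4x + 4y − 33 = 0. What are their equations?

Let a tangent through (7, −1) have slope m. Its distance from (−2, −2) must equal √41:
(−9m − (−1))² = 41(m² + 1)
20m² − 9m − 20 = 0, so m = 5/4 or m = −4/5.
Through (7, −1) these give 5x − 4y = 39 and 4x + 5y = 23.

5x − 4y = 39 and 4x + 5y = 23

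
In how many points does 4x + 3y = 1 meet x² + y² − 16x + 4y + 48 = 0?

Substituting the line into the circle gives 25x² − 200x + 445 = 0.
Discriminant = (−200)² − 4·25·(445) = −4500 < 0.
No real roots: the line does not meet the circle.

0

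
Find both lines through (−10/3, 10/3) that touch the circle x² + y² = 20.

x − 2y = −10 and 2x − y = −10

Let a tangent through (−10/3, 10/3) have slope m. Its distance from (0, 0) must equal 2√5:
(10/3m − (−10/3))² = 20(m² + 1)
2m² − 5m + 2 = 0, so m = 1/2 or m = 2.
With m = 1/2: x − 2y = −10. With m = 2: 2x − y = −10.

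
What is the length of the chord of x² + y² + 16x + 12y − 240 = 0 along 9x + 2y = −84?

4√85

Express y = (−84 − 9x)/2 and substitute into the circle:
85x² + 1360x + 4080 = 0  ⟹  x² + 16x + 48 = 0
x = −4 or x = −12, giving (−4, −24) and (−12, 12).
Chord length = distance between (−4, −24) and (−12, 12) = √1360 = 4√85.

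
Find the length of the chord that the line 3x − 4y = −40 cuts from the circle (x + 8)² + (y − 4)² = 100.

Substitute y = (40 + 3x)/4:
25x² + 400x = 0  ⟹  x² + 16x = 0
x = 0 or x = −16, giving (0, 10) and (−16, −2).
|(0, 10) − (−16, −2)| = √((16)² + (12)²) = 20.

20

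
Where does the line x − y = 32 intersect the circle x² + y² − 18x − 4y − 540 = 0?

(9, −23) and (34, 2)

From the line, y = x − 32. Substituting:
2x² − 86x + 612 = 0  ⟹  x² − 43x + 306 = 0
x = 34 or x = 9, giving (34, 2) and (9, −23).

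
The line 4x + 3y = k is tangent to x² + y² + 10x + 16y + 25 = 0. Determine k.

The line touches the circle iff its distance from (−5, −8) is 8:
|4·(−5) + 3·(−8) − k| / √25 = 8
|k − (−44)| = 8·5, so k = −4 or k = −84.

k = −84 or k = −4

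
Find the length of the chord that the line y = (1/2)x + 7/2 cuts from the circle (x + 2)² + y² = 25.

4√5

The distance from (−2, 0) to the line is 5/√5, and r² = 25.
Half the chord is √(r² − d²) = √(20), so the full chord is 4√5.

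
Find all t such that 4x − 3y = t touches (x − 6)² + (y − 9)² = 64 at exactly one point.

Tangency holds when the distance from the centre (6, 9) to the line equals the radius 8:
|4·6 − 3·9 − t| / √25 = 8
|t − (−3)| = 8·5, so t = 37 or t = −43.

t = −43 or t = 37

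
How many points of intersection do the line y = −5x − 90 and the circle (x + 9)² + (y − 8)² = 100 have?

Centre (−9, 8), r² = 100. Distance² from centre to line = (53)²/26 = 2809/26.
Since d² > r², the line lies outside the circle.

0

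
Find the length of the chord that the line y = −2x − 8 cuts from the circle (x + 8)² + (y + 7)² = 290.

Centre (−8, −7), r² = 290. Perpendicular distance d from centre to line = |−15| / √5 = 15/√5.
Half the chord is √(r² − d²) = √(245), so the full chord is 14√5.

14√5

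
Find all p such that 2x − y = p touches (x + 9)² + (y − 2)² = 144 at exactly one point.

p = −20 ± 12√5

The line touches the circle iff its distance from (−9, 2) is 12:
|2·(−9) − 1·2 − p| / √5 = 12
|p − (−20)| = 12√5.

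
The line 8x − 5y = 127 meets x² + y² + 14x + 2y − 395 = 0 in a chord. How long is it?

Centre (−7, −1), r² = 445. Perpendicular distance d from centre to line = |−178| / √89 = 178/√89.
Half the chord is √(r² − d²) = √(89), so the full chord is 2√89.

2√89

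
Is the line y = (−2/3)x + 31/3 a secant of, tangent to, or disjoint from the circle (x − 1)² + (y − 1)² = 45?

disjoint

Substituting the line into the circle gives 13x² − 130x + 388 = 0.
Discriminant = (−130)² − 4·13·(388) = −3276 < 0.
No real roots: the line does not meet the circle.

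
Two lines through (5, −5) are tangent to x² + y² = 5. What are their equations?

2x + y = 5 and x + 2y = −5

Let a tangent through (5, −5) have slope m. Its distance from (0, 0) must equal √5:
(−5m − (5))² = 5(m² + 1)
2m² + 5m + 2 = 0, so m = −2 or m = −1/2.
Through (5, −5) these give 2x + y = 5 and x + 2y = −5.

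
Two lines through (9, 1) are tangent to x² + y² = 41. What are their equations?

5x − 4y = 41 and 4x + 5y = 41

Write the tangent as mx − y + (1 − m·(9)) = 0 and set its distance from the centre to √41:
[m·(−9) − (−1)]² = 41(m² + 1)
20m² − 9m − 20 = 0, so m = 5/4 or m = −4/5.
With m = 5/4: 5x − 4y = 41. With m = −4/5: 4x + 5y = 41.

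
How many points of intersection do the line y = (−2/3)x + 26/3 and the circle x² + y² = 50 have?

Centre (0, 0), r² = 50. Distance² from centre to line = (−26)²/13 = 52.
Since d² > r², the line lies outside the circle.

0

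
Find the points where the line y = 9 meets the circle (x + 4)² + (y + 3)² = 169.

From the line, y = 9. Substituting:
x² + 8x − 9 = 0
x = 1 or x = −9, giving (1, 9) and (−9, 9).

(−9, 9) and (1, 9)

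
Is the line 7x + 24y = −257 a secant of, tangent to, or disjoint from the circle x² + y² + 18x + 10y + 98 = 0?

disjoint

Centre (−9, −5), r² = 8. Distance² from centre to line = (74)²/625 = 5476/625.
Since d² > r², the line lies outside the circle.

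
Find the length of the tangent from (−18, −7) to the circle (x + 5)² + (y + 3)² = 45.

2√35

With centre O = (−5, −3), |OP|² = 185 and r² = 45.
By the tangent–radius right angle, tangent length = √(|PO|² − r²) = √140 = 2√35.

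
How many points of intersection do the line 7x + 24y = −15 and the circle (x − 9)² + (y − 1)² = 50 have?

Centre (9, 1), r² = 50. Distance² from centre to line = (102)²/625 = 10404/625.
Since d² < r², the line cuts the circle twice.

2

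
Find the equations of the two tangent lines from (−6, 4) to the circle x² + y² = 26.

5x + y = −26 and x − 5y = −26

A line y − (4) = m(x − (−6)) is tangent when its distance from (0, 0) is √26:
[m·(6) − (−4)]² = 26(m² + 1)
5m² + 24m − 5 = 0, so m = −5 or m = 1/5.
With m = −5: 5x + y = −26. With m = 1/5: x − 5y = −26.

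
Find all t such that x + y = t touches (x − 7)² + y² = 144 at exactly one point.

For a tangent, require d(centre, line) = r = 12.
|1·7 + 1·0 − t| / √2 = 12
|t − (7)| = 12√2.

t = 7 ± 12√2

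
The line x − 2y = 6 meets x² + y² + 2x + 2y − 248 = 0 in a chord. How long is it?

14√5

From the line, y = (−6 + x)/2. Substituting:
5x² − 980 = 0  ⟹  x² − 196 = 0
x = 14 or x = −14, giving (14, 4) and (−14, −10).
Chord length = distance between (14, 4) and (−14, −10) = √980 = 14√5.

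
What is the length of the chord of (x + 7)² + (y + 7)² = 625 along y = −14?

48

Express y = −14 and substitute into the circle:
x² + 14x − 527 = 0
x = 17 or x = −31, giving (17, −14) and (−31, −14).
|(17, −14) − (−31, −14)| = √((48)² + (0)²) = 48.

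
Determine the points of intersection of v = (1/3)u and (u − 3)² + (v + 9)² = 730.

Substitute v = (u)/3:
10u² − 5760 = 0  ⟹  u² − 576 = 0
u = 24 or u = −24, giving (24, 8) and (−24, −8).

(−24, −8) and (24, 8)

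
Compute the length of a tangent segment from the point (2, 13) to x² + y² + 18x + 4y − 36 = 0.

The centre is (−9, −2) and r = 11. The square of the distance from P to the centre is 121 + 225 = 346.
The tangent meets the radius at right angles, so tangent² = |PO|² − r² = 346 − 121 = 225.

15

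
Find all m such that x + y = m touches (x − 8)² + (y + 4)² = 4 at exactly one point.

m = 4 ± 2√2

For a tangent, require d(centre, line) = r = 2.
|1·8 + 1·(−4) − m| / √2 = 2
|m − (4)| = 2√2.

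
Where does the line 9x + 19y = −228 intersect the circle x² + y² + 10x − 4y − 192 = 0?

From the line, y = (−228 − 9x)/19. Substituting:
442x² + 8398x = 0  ⟹  x² + 19x = 0
x = 0 or x = −19, giving (0, −12) and (−19, −3).

(−19, −3) and (0, −12)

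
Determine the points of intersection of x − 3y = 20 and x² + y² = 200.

Substitute y = (−20 + x)/3:
10x² − 40x − 1400 = 0  ⟹  x² − 4x − 140 = 0
x = 14 or x = −10, giving (14, −2) and (−10, −10).

(−10, −10) and (14, −2)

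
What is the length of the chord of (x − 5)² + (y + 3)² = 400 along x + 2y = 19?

The distance from (5, −3) to the line is 20/√5, and r² = 400.
Half the chord is √(r² − d²) = √(320), so the full chord is 16√5.

16√5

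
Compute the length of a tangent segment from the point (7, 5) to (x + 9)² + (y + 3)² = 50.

The centre is (−9, −3) and r = 5√2. The square of the distance from P to the centre is 256 + 64 = 320.
The tangent meets the radius at right angles, so tangent² = |PO|² − r² = 320 − 50 = 270.

3√30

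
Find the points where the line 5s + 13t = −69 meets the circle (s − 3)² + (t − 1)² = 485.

From the line, t = (−69 − 5s)/13. Substituting:
194s² − 194s − 73720 = 0  ⟹  s² − s − 380 = 0
s = 20 or s = −19, giving (20, −13) and (−19, 2).

(−19, 2) and (20, −13)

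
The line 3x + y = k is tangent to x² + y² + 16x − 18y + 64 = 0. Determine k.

The line touches the circle iff its distance from (−8, 9) is 9:
|3·(−8) + 1·9 − k| / √10 = 9
|k − (−15)| = 9√10.

k = −15 ± 9√10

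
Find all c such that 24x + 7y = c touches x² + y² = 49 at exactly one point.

The line touches the circle iff its distance from (0, 0) is 7:
|24·0 + 7·0 − c| / √625 = 7
|c| = 7·25, so c = 175 or c = −175.

c = −175 or c = 175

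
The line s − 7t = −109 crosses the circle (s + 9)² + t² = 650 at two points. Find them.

(−32, 11) and (10, 17)

Substitute t = (109 + s)/7:
50s² + 1100s − 16000 = 0  ⟹  s² + 22s − 320 = 0
s = 10 or s = −32, giving (10, 17) and (−32, 11).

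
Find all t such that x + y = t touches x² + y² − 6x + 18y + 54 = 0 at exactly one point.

t = −6 ± 6√2

For a tangent, require d(centre, line) = r = 6.
|1·3 + 1·(−9) − t| / √2 = 6
|t − (−6)| = 6√2.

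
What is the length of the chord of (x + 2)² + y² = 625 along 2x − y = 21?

Express y = 2x − 21 and substitute into the circle:
5x² − 80x − 180 = 0  ⟹  x² − 16x − 36 = 0
x = 18 or x = −2, giving (18, 15) and (−2, −25).
|(18, 15) − (−2, −25)| = √((20)² + (40)²) = 20√5.

20√5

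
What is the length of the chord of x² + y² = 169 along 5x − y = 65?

√26

Centre (0, 0), r² = 169. Perpendicular distance d from centre to line = |−65| / √26 = 65/√26.
Chord = 2√(r² − d²) = 2·√(13/2) = √26.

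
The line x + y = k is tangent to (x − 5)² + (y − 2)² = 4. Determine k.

k = 7 ± 2√2

For a tangent, require d(centre, line) = r = 2.
|1·5 + 1·2 − k| / √2 = 2
|k − (7)| = 2√2.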